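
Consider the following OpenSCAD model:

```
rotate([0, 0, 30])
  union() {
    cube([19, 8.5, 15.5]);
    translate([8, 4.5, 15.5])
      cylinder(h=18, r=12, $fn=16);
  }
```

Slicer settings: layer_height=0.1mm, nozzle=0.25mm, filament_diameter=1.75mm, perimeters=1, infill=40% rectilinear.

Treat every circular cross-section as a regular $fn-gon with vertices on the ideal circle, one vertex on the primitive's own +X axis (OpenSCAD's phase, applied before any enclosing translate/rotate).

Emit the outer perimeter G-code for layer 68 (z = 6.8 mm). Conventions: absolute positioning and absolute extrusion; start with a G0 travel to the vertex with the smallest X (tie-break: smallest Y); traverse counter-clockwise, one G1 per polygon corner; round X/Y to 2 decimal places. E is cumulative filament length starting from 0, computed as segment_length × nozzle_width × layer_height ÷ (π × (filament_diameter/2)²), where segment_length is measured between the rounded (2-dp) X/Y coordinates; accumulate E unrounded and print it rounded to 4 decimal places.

G0 X-4.25 Y7.36 Z6.80
G1 X0.00 Y0.00 E0.0883
G1 X16.45 Y9.50 E0.2858
G1 X12.20 Y16.86 E0.3741
G1 X-4.25 Y7.36 E0.5716

At z = 6.8 mm: the cube (footprint 19×8.5) is included at this height; the cylinder at (8, 4.5) is absent (z outside [15.5, 33.5]); Combining (union): only the 19×8.5 cube is present, so the union is just that shape — 1 connected region; (whole slice rotated 30° about Z — lengths, areas and connectivity unchanged). The outline is a single polygon with 4 vertices. Extrusion per mm of travel: 0.25 × 0.1 / (π × 0.875²) = 0.010394. Accumulating E over each segment gives final E = 0.5716.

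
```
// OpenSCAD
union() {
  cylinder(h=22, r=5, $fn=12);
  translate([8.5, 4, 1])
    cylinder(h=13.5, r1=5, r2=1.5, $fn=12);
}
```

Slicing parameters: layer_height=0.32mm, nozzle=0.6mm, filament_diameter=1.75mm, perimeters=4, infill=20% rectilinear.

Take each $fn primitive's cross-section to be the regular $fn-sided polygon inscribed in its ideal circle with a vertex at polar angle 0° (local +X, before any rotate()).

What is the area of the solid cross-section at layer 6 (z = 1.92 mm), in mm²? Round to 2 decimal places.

142.80 mm²

At z = 1.92 mm: the cylinder: section is a regular 12-gon, circumradius r=5 (area = (12/2)·5.000²·sin(360°/12) = 75.00 mm²); the cone at (8.5, 4) (r1=5→r2=1.5) has section circumradius 4.761 here — a regular 12-gon (area = (12/2)·4.761²·sin(360°/12) = 68.02 mm²); Combining (union): the regions partially overlap — summed areas 143.02 mm² minus the doubly-counted overlap 0.22 mm² gives 142.80 mm² — area = 142.80 mm². Overall, the cross-section is a single solid region. Net area = 142.80 mm².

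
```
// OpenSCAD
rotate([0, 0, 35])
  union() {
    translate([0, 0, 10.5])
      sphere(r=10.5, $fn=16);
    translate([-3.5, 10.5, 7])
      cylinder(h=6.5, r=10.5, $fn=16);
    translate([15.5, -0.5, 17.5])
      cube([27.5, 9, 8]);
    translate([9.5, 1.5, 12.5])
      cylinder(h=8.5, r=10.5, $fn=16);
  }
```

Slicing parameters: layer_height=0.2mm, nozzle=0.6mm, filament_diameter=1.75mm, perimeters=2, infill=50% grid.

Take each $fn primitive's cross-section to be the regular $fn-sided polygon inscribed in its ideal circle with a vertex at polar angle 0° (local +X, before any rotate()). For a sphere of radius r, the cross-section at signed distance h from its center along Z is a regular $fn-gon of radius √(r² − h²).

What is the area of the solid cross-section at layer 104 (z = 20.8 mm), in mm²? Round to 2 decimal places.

At z = 20.8 mm: the r=10.5 sphere contributes a regular 16-gon of circumradius √(10.5²−10.3²) = 2.040 (area = (16/2)·2.040²·sin(360°/16) = 12.74 mm²); the cylinder at (-3.5, 10.5) does not reach this height (z outside [7, 13.5]); the cube at (15.5, -0.5) is present — its section is the full 27.5×9 rectangle (area 247.50 mm²); the r=10.5 cylinder at (9.5, 1.5) contributes a regular 16-gon of circumradius 10.5 (area = (16/2)·10.500²·sin(360°/16) = 337.53 mm²); Merging all regions: the regions partially overlap — summed areas 597.76 mm² minus the doubly-counted overlap 42.22 mm² gives 555.55 mm² — area = 555.55 mm²; (rotated 35° about Z; rotation is an isometry so areas/perimeters/island counts are preserved). Overall, the cross-section is a single solid region. Net area = 555.55 mm².

555.55 mm²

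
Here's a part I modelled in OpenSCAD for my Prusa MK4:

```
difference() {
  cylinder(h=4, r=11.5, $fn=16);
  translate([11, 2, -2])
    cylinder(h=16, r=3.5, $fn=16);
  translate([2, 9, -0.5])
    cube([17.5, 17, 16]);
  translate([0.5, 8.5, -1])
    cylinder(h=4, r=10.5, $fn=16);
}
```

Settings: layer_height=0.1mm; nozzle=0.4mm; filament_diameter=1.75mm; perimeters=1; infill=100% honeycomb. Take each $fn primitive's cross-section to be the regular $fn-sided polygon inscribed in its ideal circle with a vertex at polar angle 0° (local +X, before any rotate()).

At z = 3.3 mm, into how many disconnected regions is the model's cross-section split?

1

At z = 3.3 mm: the r=11.5 cylinder gives a regular 16-gon of circumradius 11.5 (constant along its height); the r=3.5 cylinder at (11, 2) gives a regular 16-gon of circumradius 3.5 (constant along its height); the 17.5×17 cube at (2, 9) contributes its full rectangle; the cylinder at (0.5, 8.5) is absent (z outside [-1, 3]); Subtracting the remaining from the first: starting from the r=11.5 cylinder, the r=3.5 cylinder at (11, 2) partially overlaps it — only the 18.84 mm² overlap (of its 37.50 mm²) is removed, clipping the outline; the 17.5×17 cube at (2, 9) partially overlaps it — only the 6.45 mm² overlap (of its 297.50 mm²) is removed, clipping the outline — 1 connected region. The result has 1 disconnected region.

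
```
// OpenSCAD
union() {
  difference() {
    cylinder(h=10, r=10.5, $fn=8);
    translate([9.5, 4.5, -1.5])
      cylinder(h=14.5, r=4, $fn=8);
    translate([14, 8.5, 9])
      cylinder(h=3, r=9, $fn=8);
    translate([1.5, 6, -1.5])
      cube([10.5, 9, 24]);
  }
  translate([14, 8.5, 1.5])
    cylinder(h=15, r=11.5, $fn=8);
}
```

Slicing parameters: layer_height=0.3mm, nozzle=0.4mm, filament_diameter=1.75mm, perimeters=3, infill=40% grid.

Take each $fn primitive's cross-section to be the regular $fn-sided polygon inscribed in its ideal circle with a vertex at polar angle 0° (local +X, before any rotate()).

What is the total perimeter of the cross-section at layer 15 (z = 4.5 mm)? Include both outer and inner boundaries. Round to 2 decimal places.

At z = 4.5 mm: the r=10.5 cylinder gives a regular 8-gon of circumradius 10.5 (constant along its height) (perimeter = 2·8·10.500·sin(180°/8) = 64.29 mm); the cylinder at (9.5, 4.5): section is a regular 8-gon, circumradius r=4 (perimeter = 2·8·4.000·sin(180°/8) = 24.49 mm); the cylinder at (14, 8.5) does not reach this height (z outside [9, 12]); the 10.5×9 cube at (1.5, 6) contributes its full rectangle (perimeter 39.00 mm); Subtracting the remaining from the first: starting from the r=10.5 cylinder, the r=4 cylinder at (9.5, 4.5) partially overlaps it — only the 16.71 mm² overlap (of its 45.25 mm²) is removed, clipping the outline; the 10.5×9 cube at (1.5, 6) partially overlaps it — only the 14.25 mm² overlap (of its 94.50 mm²) is removed, clipping the outline — boundary = 67.67 mm; the cylinder at (14, 8.5): section is a regular 8-gon, circumradius r=11.5 (perimeter = 2·8·11.500·sin(180°/8) = 70.41 mm); Combining (union): the regions partially overlap (shared area 14.38 mm²), so the edge portions inside another operand are dropped and the merged outline is re-measured after clipping — boundary = 114.22 mm. Overall, the cross-section is a single solid region. Total boundary length (outer) = 114.22 mm.

114.22 mm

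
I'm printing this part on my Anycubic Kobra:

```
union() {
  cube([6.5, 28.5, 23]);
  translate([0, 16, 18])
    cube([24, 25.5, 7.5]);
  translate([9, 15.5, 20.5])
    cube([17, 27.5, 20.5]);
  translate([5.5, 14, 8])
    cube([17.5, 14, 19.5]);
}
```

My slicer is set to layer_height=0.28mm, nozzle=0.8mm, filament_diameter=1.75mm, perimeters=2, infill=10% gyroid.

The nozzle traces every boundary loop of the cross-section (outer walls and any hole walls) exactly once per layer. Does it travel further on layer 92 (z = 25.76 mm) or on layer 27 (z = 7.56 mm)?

Layer 92 (z = 25.76): the cube does not reach this height (z outside [0, 23]); the cube at (0, 16) is not intersected at this z (z outside [18, 25.5]); the cube at (9, 15.5) is present — its section is the full 17×27.5 rectangle (perimeter 89.00 mm); the 17.5×14 cube at (5.5, 14) contributes its full rectangle (perimeter 63.00 mm); Combining (union): the regions partially overlap (shared area 175.00 mm²), so the edge portions inside another operand are dropped and the merged outline is re-measured after clipping — boundary = 99.00 mm. So its perimeter = 99.00 mm. Layer 27 (z = 7.56): the cube is present — its section is the full 6.5×28.5 rectangle (perimeter 70.00 mm); the cube at (0, 16) is absent (z outside [18, 25.5]); the cube at (9, 15.5) is absent (z outside [20.5, 41]); the cube at (5.5, 14) does not reach this height (z outside [8, 27.5]); Combining (union): only the 6.5×28.5 cube is present, so the union is just that shape — boundary = 70.00 mm. So its perimeter = 70.00 mm. Layer 92 is larger (99.00 vs 70.00 mm).

layer 92 (z = 25.76 mm)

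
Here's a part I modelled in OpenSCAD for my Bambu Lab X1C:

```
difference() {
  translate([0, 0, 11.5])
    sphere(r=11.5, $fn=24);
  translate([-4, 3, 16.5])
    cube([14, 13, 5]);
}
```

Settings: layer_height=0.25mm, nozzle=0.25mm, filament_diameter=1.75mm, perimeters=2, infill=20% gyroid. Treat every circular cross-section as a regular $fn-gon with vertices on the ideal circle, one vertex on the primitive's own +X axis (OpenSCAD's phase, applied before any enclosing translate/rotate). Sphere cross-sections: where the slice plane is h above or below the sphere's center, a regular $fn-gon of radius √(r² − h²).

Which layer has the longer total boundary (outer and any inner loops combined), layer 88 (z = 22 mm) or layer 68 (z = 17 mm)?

Layer 88 (z = 22): the sphere: section is a regular 24-gon, circumradius = √(r²−h²) = √(11.5²−10.5²) = 4.690 (perimeter = 2·24·4.690·sin(180°/24) = 29.39 mm); the cube at (-4, 3) does not reach this height (z outside [16.5, 21.5]); After the difference (first − rest): none of the subtracted shapes is present at this height, so the r=11.5 sphere is unchanged — boundary = 29.39 mm. So its perimeter = 29.39 mm. Layer 68 (z = 17): the sphere: section is a regular 24-gon, circumradius = √(r²−h²) = √(11.5²−5.5²) = 10.100 (perimeter = 2·24·10.100·sin(180°/24) = 63.28 mm); the 14×13 cube at (-4, 3) contributes its full rectangle (perimeter 54.00 mm); Taking the first minus the rest: starting from the r=11.5 sphere, the 14×13 cube at (-4, 3) partially overlaps it — only the 76.59 mm² overlap (of its 182.00 mm²) is removed, clipping the outline — boundary = 66.15 mm. So its perimeter = 66.15 mm. Layer 68 is larger (66.15 vs 29.39 mm).

layer 68 (z = 17 mm)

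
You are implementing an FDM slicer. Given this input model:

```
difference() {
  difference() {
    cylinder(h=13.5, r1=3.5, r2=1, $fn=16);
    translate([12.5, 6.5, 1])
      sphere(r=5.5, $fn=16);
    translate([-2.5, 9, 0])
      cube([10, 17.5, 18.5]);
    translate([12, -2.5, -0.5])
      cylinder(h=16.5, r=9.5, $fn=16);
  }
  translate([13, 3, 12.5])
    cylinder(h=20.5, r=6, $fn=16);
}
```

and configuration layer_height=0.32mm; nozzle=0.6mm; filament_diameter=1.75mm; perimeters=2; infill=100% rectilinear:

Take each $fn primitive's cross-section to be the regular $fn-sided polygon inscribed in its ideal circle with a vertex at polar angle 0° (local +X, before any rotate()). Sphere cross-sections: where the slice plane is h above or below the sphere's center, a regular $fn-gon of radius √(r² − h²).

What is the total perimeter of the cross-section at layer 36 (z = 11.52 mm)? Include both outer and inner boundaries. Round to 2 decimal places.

8.53 mm

At z = 11.52 mm: the cone (r1=3.5→r2=1) has section circumradius 1.367 here — a regular 16-gon (perimeter = 2·16·1.367·sin(180°/16) = 8.53 mm); the sphere at (12.5, 6.5) does not reach this height (|z−center|=10.520 > r=5.5); the 10×17.5 cube at (-2.5, 9) contributes its full rectangle (perimeter 55.00 mm); the r=9.5 cylinder at (12, -2.5) gives a regular 16-gon of circumradius 9.5 (constant along its height) (perimeter = 2·16·9.500·sin(180°/16) = 59.31 mm); After the difference (first − rest): starting from the cone, the 10×17.5 cube at (-2.5, 9) misses the remaining region (no effect); the r=9.5 cylinder at (12, -2.5) misses the remaining region (no effect) — boundary = 8.53 mm; the cylinder at (13, 3) is not intersected at this z (z outside [12.5, 33]); Subtracting the remaining from the first: none of the subtracted shapes is present at this height, so that combined region is unchanged — boundary = 8.53 mm. Overall, the cross-section is a single solid region. Total boundary length (outer) = 8.53 mm.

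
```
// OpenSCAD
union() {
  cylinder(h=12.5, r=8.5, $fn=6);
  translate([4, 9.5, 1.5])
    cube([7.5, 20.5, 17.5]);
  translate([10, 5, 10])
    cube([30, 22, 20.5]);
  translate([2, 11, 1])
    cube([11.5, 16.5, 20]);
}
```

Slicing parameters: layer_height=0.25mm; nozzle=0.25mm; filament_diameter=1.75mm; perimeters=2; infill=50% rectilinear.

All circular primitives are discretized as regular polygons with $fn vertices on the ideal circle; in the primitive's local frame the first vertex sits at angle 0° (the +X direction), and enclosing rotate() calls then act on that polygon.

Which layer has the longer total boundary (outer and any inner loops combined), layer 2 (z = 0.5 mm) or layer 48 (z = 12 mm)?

layer 48 (z = 12 mm)

Layer 2 (z = 0.5): the cylinder: section is a regular 6-gon, circumradius r=8.5 (perimeter = 2·6·8.500·sin(180°/6) = 51.00 mm); the cube at (4, 9.5) is not intersected at this z (z outside [1.5, 19]); the cube at (10, 5) is not intersected at this z (z outside [10, 30.5]); the cube at (2, 11) is absent (z outside [1, 21]); Merging all regions: only the r=8.5 cylinder is present, so the union is just that shape — boundary = 51.00 mm. So its perimeter = 51.00 mm. Layer 48 (z = 12): the r=8.5 cylinder contributes a regular 6-gon of circumradius 8.5 (perimeter = 2·6·8.500·sin(180°/6) = 51.00 mm); the 7.5×20.5 cube at (4, 9.5) contributes its full rectangle (perimeter 56.00 mm); the 30×22 cube at (10, 5) contributes its full rectangle (perimeter 104.00 mm); the 11.5×16.5 cube at (2, 11) contributes its full rectangle (perimeter 56.00 mm); Taking the union: the regions partially overlap (shared area 182.00 mm²), so the edge portions inside another operand are dropped and the merged outline is re-measured after clipping — boundary = 177.00 mm. So its perimeter = 177.00 mm. Layer 48 is larger (177.00 vs 51.00 mm).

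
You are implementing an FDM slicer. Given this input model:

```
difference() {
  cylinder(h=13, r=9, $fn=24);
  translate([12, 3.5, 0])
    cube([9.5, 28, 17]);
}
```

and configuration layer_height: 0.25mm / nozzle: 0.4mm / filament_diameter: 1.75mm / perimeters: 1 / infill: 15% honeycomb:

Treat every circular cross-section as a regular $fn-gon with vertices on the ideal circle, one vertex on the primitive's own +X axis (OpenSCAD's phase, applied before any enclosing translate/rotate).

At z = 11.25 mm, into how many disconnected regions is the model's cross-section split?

At z = 11.25 mm: the r=9 cylinder gives a regular 24-gon of circumradius 9 (constant along its height); the 9.5×28 cube at (12, 3.5) contributes its full rectangle; Subtracting the remaining from the first: starting from the r=9 cylinder, the 9.5×28 cube at (12, 3.5) misses the remaining region (no effect) — 1 connected region. The result has 1 disconnected region.

1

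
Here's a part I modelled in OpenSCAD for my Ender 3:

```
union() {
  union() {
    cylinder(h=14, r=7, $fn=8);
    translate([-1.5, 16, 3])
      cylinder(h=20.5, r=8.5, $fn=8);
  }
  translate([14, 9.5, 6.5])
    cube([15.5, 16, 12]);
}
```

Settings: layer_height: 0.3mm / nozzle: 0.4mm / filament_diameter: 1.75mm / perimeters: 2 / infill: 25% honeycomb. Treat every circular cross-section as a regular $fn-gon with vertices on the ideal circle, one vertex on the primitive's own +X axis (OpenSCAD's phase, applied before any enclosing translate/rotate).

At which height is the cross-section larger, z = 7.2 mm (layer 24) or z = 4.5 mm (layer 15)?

layer 24 (z = 7.2 mm)

Layer 24 (z = 7.2): the r=7 cylinder contributes a regular 8-gon of circumradius 7 (area = (8/2)·7.000²·sin(360°/8) = 138.59 mm²); the r=8.5 cylinder at (-1.5, 16) contributes a regular 8-gon of circumradius 8.5 (area = (8/2)·8.500²·sin(360°/8) = 204.35 mm²); Merging all regions: the 2 present regions are separate (no shared area or edge), so areas and boundary lengths simply add and each stays a separate island — area = 342.95 mm²; the cube at (14, 9.5) is present — its section is the full 15.5×16 rectangle (area 248.00 mm²); Combining (union): the 2 present regions are separate (no shared area or edge), so areas and boundary lengths simply add and each stays a separate island — area = 590.95 mm². So its area = 590.95 mm². Layer 15 (z = 4.5): the r=7 cylinder contributes a regular 8-gon of circumradius 7 (area = (8/2)·7.000²·sin(360°/8) = 138.59 mm²); the r=8.5 cylinder at (-1.5, 16) gives a regular 8-gon of circumradius 8.5 (constant along its height) (area = (8/2)·8.500²·sin(360°/8) = 204.35 mm²); Combining (union): the 2 present regions are separate (no shared area or edge), so areas and boundary lengths simply add and each stays a separate island — area = 342.95 mm²; the cube at (14, 9.5) does not reach this height (z outside [6.5, 18.5]); Merging all regions: only that combined region is present, so the union is just that shape — area = 342.95 mm². So its area = 342.95 mm². Layer 24 is larger (590.95 vs 342.95 mm²).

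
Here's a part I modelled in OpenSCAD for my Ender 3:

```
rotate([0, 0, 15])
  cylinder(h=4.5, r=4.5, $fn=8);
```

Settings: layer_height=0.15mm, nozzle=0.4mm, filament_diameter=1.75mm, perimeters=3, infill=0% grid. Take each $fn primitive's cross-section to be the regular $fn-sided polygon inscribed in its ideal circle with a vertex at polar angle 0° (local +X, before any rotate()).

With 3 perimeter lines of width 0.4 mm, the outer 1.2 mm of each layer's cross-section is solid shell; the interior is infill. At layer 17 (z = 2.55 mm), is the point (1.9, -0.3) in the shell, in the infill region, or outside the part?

infill

At z = 2.55 mm: the r=4.5 cylinder contributes a regular 8-gon of circumradius 4.5; (rotated 15° about Z; rotation is an isometry so areas/perimeters/island counts are preserved). Overall, the cross-section is a single solid region. Undo the 15° rotation: the query point maps to (1.758, -0.782) in the un-rotated model frame. The nearest boundary edge runs (3.18, -3.18)→(4.50, 0.00); distance from the point to it = 2.23 mm. The point is inside the cross-section and 2.23 mm from the nearest boundary — more than the 1.2 mm shell width (3 × 0.4), so it's in the infill interior.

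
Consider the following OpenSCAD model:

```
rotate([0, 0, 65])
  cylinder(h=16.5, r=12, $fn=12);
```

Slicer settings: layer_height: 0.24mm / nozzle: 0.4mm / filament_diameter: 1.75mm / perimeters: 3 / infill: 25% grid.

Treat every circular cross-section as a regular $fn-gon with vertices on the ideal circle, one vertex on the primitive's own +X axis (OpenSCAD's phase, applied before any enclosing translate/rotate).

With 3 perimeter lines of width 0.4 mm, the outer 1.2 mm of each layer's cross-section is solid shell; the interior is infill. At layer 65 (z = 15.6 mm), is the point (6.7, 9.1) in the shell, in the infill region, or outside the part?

At z = 15.6 mm: the r=12 cylinder gives a regular 12-gon of circumradius 12 (constant along its height); (rotated 65° about Z; rotation is an isometry so areas/perimeters/island counts are preserved). Overall, the cross-section is a single solid region. Undo the 65° rotation: the query point maps to (11.079, -2.226) in the un-rotated model frame. The nearest boundary edge runs (10.39, -6.00)→(12.00, 0.00); distance from the point to it = 0.31 mm. The point is inside the cross-section, 0.31 mm from the nearest boundary — within the 1.2 mm shell band (3 × 0.4).

shell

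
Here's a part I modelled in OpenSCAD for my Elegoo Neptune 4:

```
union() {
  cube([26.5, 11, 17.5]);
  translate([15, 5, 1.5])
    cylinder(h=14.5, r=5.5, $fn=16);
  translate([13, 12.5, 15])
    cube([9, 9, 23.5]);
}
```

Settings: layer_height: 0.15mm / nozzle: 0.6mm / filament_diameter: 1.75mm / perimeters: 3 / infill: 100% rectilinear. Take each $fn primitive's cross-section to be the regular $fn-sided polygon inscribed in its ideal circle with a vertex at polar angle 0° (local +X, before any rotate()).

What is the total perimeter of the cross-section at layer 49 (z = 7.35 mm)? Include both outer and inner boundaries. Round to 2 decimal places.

75.13 mm

At z = 7.35 mm: the cube (footprint 26.5×11) is included at this height (perimeter 75.00 mm); the r=5.5 cylinder at (15, 5) gives a regular 16-gon of circumradius 5.5 (constant along its height) (perimeter = 2·16·5.500·sin(180°/16) = 34.34 mm); the cube at (13, 12.5) is not intersected at this z (z outside [15, 38.5]); Combining (union): the regions partially overlap (shared area 91.38 mm²), so the edge portions inside another operand are dropped and the merged outline is re-measured after clipping — boundary = 75.13 mm. Overall, the cross-section is a single solid region. Total boundary length (outer) = 75.13 mm.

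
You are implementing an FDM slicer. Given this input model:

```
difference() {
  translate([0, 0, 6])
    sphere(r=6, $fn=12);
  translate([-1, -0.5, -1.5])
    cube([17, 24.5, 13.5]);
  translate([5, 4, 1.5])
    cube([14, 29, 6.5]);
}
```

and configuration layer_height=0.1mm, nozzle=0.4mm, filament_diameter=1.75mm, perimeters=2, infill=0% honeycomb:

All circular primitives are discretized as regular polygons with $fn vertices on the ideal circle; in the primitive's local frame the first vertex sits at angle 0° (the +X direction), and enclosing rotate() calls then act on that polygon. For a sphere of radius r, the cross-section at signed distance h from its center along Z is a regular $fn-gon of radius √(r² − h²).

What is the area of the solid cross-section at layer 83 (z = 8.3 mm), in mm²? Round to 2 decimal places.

60.45 mm²

At z = 8.3 mm: the r=6 sphere contributes a regular 12-gon of circumradius √(6²−2.3²) = 5.542 (area = (12/2)·5.542²·sin(360°/12) = 92.13 mm²); the cube at (-1, -0.5) (footprint 17×24.5) is included at this height (area 416.50 mm²); the cube at (5, 4) is absent (z outside [1.5, 8]); Taking the first minus the rest: starting from the r=6 sphere (92.13 mm²), the 17×24.5 cube at (-1, -0.5) partially overlaps it — only the 31.68 mm² overlap (of its 416.50 mm²) is removed, clipping the outline — area = 60.45 mm². Overall, the cross-section is a single solid region. Net area = 60.45 mm².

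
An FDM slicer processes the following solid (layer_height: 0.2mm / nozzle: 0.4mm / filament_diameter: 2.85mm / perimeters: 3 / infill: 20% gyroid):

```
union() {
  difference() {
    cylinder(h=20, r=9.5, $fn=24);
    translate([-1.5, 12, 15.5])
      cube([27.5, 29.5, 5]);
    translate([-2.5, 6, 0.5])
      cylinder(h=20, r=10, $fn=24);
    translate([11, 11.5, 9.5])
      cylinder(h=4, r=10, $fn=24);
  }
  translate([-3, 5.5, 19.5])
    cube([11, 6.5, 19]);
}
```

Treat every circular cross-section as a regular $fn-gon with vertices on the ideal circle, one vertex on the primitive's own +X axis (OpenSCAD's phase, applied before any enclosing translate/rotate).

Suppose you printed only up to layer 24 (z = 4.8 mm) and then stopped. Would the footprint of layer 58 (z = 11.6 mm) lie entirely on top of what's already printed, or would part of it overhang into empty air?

entirely on top

Compare the two slices. At z = 4.8: the r=9.5 cylinder contributes a regular 24-gon of circumradius 9.5 (area = (24/2)·9.500²·sin(360°/24) = 280.30 mm²); the cube at (-1.5, 12) is not intersected at this z (z outside [15.5, 20.5]); the r=10 cylinder at (-2.5, 6) gives a regular 24-gon of circumradius 10 (constant along its height) (area = (24/2)·10.000²·sin(360°/24) = 310.58 mm²); the cylinder at (11, 11.5) does not reach this height (z outside [9.5, 13.5]); Subtracting the remaining from the first: starting from the r=9.5 cylinder (280.30 mm²), the r=10 cylinder at (-2.5, 6) partially overlaps it — only the 171.41 mm² overlap (of its 310.58 mm²) is removed, clipping the outline — area = 108.89 mm²; the cube at (-3, 5.5) does not reach this height (z outside [19.5, 38.5]); Merging all regions: only that combined region is present, so the union is just that shape — area = 108.89 mm². At z = 11.6: the cylinder: section is a regular 24-gon, circumradius r=9.5 (area = (24/2)·9.500²·sin(360°/24) = 280.30 mm²); the cube at (-1.5, 12) does not reach this height (z outside [15.5, 20.5]); the cylinder at (-2.5, 6): section is a regular 24-gon, circumradius r=10 (area = (24/2)·10.000²·sin(360°/24) = 310.58 mm²); the cylinder at (11, 11.5): section is a regular 24-gon, circumradius r=10 (area = (24/2)·10.000²·sin(360°/24) = 310.58 mm²); After the difference (first − rest): starting from the r=9.5 cylinder (280.30 mm²), the r=10 cylinder at (-2.5, 6) partially overlaps it — only the 171.41 mm² overlap (of its 310.58 mm²) is removed, clipping the outline; the r=10 cylinder at (11, 11.5) partially overlaps it — only the 5.05 mm² overlap (of its 310.58 mm²) is removed, clipping the outline — area = 103.84 mm²; the cube at (-3, 5.5) is not intersected at this z (z outside [19.5, 38.5]); Merging all regions: only the result so far is present, so the union is just that shape — area = 103.84 mm². Checking containment: the cross-section at z = 11.6 is a subset of the cross-section at z = 4.8.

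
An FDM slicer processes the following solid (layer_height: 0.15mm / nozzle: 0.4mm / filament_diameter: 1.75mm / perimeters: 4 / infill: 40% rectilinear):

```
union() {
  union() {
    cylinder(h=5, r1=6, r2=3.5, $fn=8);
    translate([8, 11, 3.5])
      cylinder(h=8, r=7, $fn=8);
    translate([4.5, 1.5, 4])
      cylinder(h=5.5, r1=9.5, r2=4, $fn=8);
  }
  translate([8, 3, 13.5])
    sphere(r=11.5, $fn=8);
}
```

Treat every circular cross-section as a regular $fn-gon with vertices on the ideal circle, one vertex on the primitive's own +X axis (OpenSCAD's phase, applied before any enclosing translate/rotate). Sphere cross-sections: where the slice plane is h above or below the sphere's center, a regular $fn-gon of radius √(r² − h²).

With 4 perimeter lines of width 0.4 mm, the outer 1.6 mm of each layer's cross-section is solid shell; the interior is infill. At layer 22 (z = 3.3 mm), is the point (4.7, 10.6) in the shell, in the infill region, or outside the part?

outside

At z = 3.3 mm: the cone contributes a regular 8-gon of circumradius 4.350 (interpolated between r1=6 and r2=3.5 at t=0.660); the cylinder at (8, 11) is not intersected at this z (z outside [3.5, 11.5]); the cone at (4.5, 1.5) is not intersected at this z (z outside [4, 9.5]); Taking the union: only the cone is present, so the union is just that shape — 1 connected region; the sphere at (8, 3): section is a regular 8-gon, circumradius = √(r²−h²) = √(11.5²−10.2²) = 5.311; Merging all regions: the regions partially overlap (shared area 1.41 mm²), so overlapping operands fuse into one piece — 1 connected region. Overall, the cross-section is a single solid region. The nearest boundary edge runs (4.24, 6.76)→(8.00, 8.31); distance from the point to it = 3.38 mm. The point is not inside any of the regions above, so it lies outside the cross-section (3.38 mm from the nearest boundary).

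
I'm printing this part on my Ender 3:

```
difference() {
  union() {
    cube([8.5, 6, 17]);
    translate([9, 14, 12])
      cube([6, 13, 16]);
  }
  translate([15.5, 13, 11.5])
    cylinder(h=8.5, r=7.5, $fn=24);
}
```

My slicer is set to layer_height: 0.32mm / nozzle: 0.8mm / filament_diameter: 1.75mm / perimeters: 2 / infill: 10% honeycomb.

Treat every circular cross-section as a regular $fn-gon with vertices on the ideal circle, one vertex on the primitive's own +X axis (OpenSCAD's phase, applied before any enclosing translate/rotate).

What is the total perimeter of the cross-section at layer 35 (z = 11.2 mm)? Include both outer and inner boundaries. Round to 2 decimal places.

29.00 mm

At z = 11.2 mm: the cube is present — its section is the full 8.5×6 rectangle (perimeter 29.00 mm); the cube at (9, 14) is not intersected at this z (z outside [12, 28]); Merging all regions: only the 8.5×6 cube is present, so the union is just that shape — boundary = 29.00 mm; the cylinder at (15.5, 13) is absent (z outside [11.5, 20]); After the difference (first − rest): none of the subtracted shapes is present at this height, so that combined region is unchanged — boundary = 29.00 mm. Overall, the cross-section is a single solid region. Total boundary length (outer) = 29.00 mm.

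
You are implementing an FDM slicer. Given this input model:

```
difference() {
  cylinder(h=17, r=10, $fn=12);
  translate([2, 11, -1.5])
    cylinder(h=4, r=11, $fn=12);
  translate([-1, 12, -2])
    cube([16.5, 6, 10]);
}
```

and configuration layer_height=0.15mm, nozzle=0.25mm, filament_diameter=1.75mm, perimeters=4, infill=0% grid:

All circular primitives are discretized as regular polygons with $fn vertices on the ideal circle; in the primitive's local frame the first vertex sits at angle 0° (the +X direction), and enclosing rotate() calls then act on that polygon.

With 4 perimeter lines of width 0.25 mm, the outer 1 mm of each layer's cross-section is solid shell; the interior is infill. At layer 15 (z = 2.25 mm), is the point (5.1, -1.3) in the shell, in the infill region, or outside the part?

infill

At z = 2.25 mm: the r=10 cylinder gives a regular 12-gon of circumradius 10 (constant along its height); the cylinder at (2, 11): section is a regular 12-gon, circumradius r=11; the 16.5×6 cube at (-1, 12) contributes its full rectangle; Subtracting the remaining from the first: starting from the r=10 cylinder, the r=11 cylinder at (2, 11) partially overlaps it — only the 113.09 mm² overlap (of its 363.00 mm²) is removed, clipping the outline; the 16.5×6 cube at (-1, 12) misses the remaining region (no effect) — 1 connected region. Overall, the cross-section is a single solid region. The nearest boundary edge runs (2.00, 0.00)→(7.50, 1.47); distance from the point to it = 2.06 mm. The point is inside the cross-section and 2.06 mm from the nearest boundary — more than the 1 mm shell width (4 × 0.25), so it's in the infill interior.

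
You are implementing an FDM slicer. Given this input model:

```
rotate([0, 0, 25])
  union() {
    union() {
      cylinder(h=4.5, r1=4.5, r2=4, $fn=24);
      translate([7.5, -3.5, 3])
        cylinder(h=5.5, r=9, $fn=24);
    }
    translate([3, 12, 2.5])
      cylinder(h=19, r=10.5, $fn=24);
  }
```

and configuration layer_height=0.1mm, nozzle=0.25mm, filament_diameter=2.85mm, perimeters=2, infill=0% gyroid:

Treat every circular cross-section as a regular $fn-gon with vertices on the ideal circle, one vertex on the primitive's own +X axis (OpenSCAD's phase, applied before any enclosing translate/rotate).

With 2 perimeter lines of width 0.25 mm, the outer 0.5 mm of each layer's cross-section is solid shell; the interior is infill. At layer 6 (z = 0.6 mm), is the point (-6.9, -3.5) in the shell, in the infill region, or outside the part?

outside

At z = 0.6 mm: the cone (r1=4.5→r2=4) has section circumradius 4.433 here — a regular 24-gon; the cylinder at (7.5, -3.5) is absent (z outside [3, 8.5]); Combining (union): only the cone is present, so the union is just that shape — 1 connected region; the cylinder at (3, 12) does not reach this height (z outside [2.5, 21.5]); Merging all regions: only that combined region is present, so the union is just that shape — 1 connected region; (whole slice rotated 25° about Z — lengths, areas and connectivity unchanged). Overall, the cross-section is a single solid region. Undo the 25° rotation: the query point maps to (-7.733, -0.256) in the un-rotated model frame. The nearest boundary edge runs (-4.28, 1.15)→(-4.43, 0.00); distance from the point to it = 3.31 mm. The point is not inside any of the regions above, so it lies outside the cross-section (3.31 mm from the nearest boundary).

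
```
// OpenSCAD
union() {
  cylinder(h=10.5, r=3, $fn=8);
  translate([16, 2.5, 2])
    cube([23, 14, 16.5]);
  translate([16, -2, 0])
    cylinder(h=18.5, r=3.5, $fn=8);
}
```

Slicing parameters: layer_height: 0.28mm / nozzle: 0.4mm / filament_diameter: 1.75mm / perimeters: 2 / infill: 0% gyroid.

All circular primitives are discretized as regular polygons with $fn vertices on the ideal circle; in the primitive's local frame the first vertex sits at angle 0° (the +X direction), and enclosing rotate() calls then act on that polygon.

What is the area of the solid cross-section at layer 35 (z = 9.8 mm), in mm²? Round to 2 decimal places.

382.10 mm²

At z = 9.8 mm: the cylinder: section is a regular 8-gon, circumradius r=3 (area = (8/2)·3.000²·sin(360°/8) = 25.46 mm²); the cube at (16, 2.5) is present — its section is the full 23×14 rectangle (area 322.00 mm²); the r=3.5 cylinder at (16, -2) gives a regular 8-gon of circumradius 3.5 (constant along its height) (area = (8/2)·3.500²·sin(360°/8) = 34.65 mm²); Taking the union: the 3 present regions are separate (no shared area or edge), so areas and boundary lengths simply add and each stays a separate island — area = 382.10 mm². Overall, the cross-section has 3 separate islands. Net area = 382.10 mm².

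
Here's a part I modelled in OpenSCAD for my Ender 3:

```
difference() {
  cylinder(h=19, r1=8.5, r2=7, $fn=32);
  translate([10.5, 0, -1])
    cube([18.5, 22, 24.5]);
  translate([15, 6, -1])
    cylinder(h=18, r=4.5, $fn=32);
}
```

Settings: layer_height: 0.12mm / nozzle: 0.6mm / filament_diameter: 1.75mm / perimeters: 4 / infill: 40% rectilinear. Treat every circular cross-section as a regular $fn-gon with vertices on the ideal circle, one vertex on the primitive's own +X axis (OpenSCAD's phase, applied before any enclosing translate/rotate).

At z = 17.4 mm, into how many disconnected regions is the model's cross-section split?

At z = 17.4 mm: the cone (r1=8.5→r2=7) has section circumradius 7.126 here — a regular 32-gon; the cube at (10.5, 0) is present — its section is the full 18.5×22 rectangle; the cylinder at (15, 6) does not reach this height (z outside [-1, 17]); Subtracting the remaining from the first: starting from the cone, the 18.5×22 cube at (10.5, 0) misses the remaining region (no effect) — 1 connected region. The result has 1 disconnected region.

1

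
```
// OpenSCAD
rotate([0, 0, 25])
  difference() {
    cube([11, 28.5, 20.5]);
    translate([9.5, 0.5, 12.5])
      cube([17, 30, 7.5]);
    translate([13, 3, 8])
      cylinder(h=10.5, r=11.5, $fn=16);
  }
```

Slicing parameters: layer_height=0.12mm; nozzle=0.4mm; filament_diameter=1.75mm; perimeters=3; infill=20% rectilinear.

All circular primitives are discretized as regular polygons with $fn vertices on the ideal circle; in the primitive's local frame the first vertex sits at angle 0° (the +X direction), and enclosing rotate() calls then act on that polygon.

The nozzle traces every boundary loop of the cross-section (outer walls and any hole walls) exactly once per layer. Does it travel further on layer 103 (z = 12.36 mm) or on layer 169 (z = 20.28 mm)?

layer 169 (z = 20.28 mm)

Layer 103 (z = 12.36): the cube is present — its section is the full 11×28.5 rectangle (perimeter 79.00 mm); the cube at (9.5, 0.5) does not reach this height (z outside [12.5, 20]); the r=11.5 cylinder at (13, 3) gives a regular 16-gon of circumradius 11.5 (constant along its height) (perimeter = 2·16·11.500·sin(180°/16) = 71.79 mm); After the difference (first − rest): starting from the 11×28.5 cube, the r=11.5 cylinder at (13, 3) partially overlaps it — only the 106.22 mm² overlap (of its 404.88 mm²) is removed, clipping the outline — boundary = 74.96 mm; (whole slice rotated 25° about Z — lengths, areas and connectivity unchanged). So its perimeter = 74.96 mm. Layer 169 (z = 20.28): the 11×28.5 cube contributes its full rectangle (perimeter 79.00 mm); the cube at (9.5, 0.5) is absent (z outside [12.5, 20]); the cylinder at (13, 3) is absent (z outside [8, 18.5]); Taking the first minus the rest: none of the subtracted shapes is present at this height, so the 11×28.5 cube is unchanged — boundary = 79.00 mm; (rotated 25° about Z; rotation is an isometry so areas/perimeters/island counts are preserved). So its perimeter = 79.00 mm. Layer 169 is larger (79.00 vs 74.96 mm).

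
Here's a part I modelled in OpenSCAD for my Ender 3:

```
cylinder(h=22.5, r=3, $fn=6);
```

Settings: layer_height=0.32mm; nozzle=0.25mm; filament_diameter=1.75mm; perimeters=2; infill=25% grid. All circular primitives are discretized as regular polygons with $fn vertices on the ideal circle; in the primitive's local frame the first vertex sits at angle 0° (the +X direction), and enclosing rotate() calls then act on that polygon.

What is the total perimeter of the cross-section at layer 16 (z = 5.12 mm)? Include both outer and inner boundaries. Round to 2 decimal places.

At z = 5.12 mm: the r=3 cylinder contributes a regular 6-gon of circumradius 3 (perimeter = 2·6·3.000·sin(180°/6) = 18.00 mm). Overall, the cross-section is a single solid region. Total boundary length (outer) = 18.00 mm.

18.00 mm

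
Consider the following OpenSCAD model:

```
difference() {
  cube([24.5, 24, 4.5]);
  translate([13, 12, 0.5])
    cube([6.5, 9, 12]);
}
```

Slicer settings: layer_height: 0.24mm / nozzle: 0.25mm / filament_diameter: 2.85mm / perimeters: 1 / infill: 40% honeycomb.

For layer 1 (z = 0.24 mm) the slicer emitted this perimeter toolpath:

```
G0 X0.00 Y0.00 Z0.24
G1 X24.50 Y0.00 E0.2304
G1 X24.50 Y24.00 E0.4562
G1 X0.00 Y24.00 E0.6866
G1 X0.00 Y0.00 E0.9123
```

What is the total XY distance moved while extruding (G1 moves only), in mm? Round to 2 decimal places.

97.00 mm

Sum the Euclidean lengths of each G1 segment: total = 97.00 mm.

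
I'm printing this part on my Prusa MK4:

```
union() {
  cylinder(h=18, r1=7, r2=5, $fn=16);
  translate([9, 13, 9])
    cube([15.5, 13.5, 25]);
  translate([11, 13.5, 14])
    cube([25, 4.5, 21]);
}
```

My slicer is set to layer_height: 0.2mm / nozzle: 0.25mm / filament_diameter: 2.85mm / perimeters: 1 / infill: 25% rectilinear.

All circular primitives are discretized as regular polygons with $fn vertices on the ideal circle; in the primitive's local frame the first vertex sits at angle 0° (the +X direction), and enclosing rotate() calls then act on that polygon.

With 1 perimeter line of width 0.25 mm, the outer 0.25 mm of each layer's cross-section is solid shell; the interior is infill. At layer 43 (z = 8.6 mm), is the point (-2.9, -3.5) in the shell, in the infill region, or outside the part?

At z = 8.6 mm: the cone contributes a regular 16-gon of circumradius 6.044 (interpolated between r1=7 and r2=5 at t=0.478); the cube at (9, 13) does not reach this height (z outside [9, 34]); the cube at (11, 13.5) does not reach this height (z outside [14, 35]); Combining (union): only the cone is present, so the union is just that shape — 1 connected region. Overall, the cross-section is a single solid region. The nearest boundary edge runs (-4.27, -4.27)→(-2.31, -5.58); distance from the point to it = 1.41 mm. The point is inside the cross-section and 1.41 mm from the nearest boundary — more than the 0.25 mm shell width (1 × 0.25), so it's in the infill interior.

infill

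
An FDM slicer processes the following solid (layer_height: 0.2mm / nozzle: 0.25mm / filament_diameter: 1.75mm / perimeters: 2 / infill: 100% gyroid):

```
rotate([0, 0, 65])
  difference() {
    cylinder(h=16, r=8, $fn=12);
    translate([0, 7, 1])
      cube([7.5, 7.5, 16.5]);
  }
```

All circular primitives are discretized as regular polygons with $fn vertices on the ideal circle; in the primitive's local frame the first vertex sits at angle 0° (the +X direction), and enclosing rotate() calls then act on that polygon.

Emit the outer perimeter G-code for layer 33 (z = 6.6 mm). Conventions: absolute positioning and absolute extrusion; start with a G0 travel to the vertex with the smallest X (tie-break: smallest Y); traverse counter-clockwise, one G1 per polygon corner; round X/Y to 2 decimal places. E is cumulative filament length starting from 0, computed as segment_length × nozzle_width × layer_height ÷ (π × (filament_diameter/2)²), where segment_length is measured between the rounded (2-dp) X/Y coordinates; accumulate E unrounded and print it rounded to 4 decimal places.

At z = 6.6 mm: the r=8 cylinder gives a regular 12-gon of circumradius 8 (constant along its height); the 7.5×7.5 cube at (0, 7) contributes its full rectangle; After the difference (first − rest): starting from the r=8 cylinder, the 7.5×7.5 cube at (0, 7) partially overlaps it — only the 1.87 mm² overlap (of its 56.25 mm²) is removed, clipping the outline — 1 connected region; (whole slice rotated 65° about Z — lengths, areas and connectivity unchanged). The outline is a single polygon with 14 vertices. Extrusion per mm of travel: 0.25 × 0.2 / (π × 0.875²) = 0.020788. Accumulating E over each segment gives final E = 1.0510.

G0 X-7.97 Y-0.70 Z6.60
G1 X-6.55 Y-4.59 E0.0861
G1 X-3.38 Y-7.25 E0.1721
G1 X0.70 Y-7.97 E0.2582
G1 X4.59 Y-6.55 E0.3443
G1 X7.25 Y-3.38 E0.4303
G1 X7.97 Y0.70 E0.5165
G1 X6.55 Y4.59 E0.6025
G1 X3.38 Y7.25 E0.6886
G1 X-0.70 Y7.97 E0.7747
G1 X-4.59 Y6.55 E0.8608
G1 X-4.77 Y6.34 E0.8665
G1 X-6.34 Y2.96 E0.9440
G1 X-7.25 Y3.38 E0.9648
G1 X-7.97 Y-0.70 E1.0510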